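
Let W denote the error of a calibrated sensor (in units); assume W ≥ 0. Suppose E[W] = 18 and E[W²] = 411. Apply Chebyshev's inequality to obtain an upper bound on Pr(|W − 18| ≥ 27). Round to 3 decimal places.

0.119

Var(W) = E[W²] − (E[W])² = 411 − 324 = 87.
Chebyshev's inequality: Pr(|W − μ| ≥ t) ≤ Var(W)/t² = 87/729 = 0.1193.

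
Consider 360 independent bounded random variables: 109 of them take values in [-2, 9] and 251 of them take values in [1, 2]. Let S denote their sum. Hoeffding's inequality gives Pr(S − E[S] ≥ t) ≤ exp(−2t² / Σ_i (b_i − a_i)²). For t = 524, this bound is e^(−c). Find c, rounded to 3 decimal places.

40.860

Σ(b_i − a_i)² = 109·11² + 251·1² = 13440.
c = 2t² / 13440 = 2·524² / 13440 = 40.8595.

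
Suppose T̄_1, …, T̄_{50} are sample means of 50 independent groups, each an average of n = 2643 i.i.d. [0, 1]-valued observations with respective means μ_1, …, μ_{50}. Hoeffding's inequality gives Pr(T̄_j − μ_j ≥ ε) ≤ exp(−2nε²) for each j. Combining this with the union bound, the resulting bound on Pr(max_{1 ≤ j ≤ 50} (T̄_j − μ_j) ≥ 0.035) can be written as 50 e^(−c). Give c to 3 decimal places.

Union bound over the 50 events: Pr(max_{1 ≤ j ≤ 50} (T̄_j − μ_j) ≥ 0.035) ≤ 50·exp(−2nε²) = 50 exp(−2·2643·0.035²).
So c = 2·2643·0.035² = 6.4753.

6.475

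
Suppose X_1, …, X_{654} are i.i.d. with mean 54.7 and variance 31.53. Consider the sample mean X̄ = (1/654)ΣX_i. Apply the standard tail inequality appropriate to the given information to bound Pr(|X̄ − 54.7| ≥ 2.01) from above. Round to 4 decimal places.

With mean and variance of each term known, Chebyshev's inequality bounds the deviation of the sum (or sample mean).
Var(X̄) = Var(X_i)/n = 31.53/654 = 0.048211.
Chebyshev: Pr(|X̄ − 54.7| ≥ 2.01) ≤ Var(X̄)/(2.01)² = 31.53/(654·2.01²) = 0.0119.

0.0119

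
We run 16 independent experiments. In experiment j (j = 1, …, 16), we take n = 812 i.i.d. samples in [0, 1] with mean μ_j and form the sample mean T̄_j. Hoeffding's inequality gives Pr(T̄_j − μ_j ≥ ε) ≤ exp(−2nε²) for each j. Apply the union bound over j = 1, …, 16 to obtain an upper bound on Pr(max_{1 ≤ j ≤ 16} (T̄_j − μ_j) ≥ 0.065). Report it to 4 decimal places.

0.0168

Per-experiment Hoeffding bound: exp(−2·812·0.065²) = exp(−6.86140) = 0.0010474.
Union bound over 16 events: 16·0.0010474 = 0.01676.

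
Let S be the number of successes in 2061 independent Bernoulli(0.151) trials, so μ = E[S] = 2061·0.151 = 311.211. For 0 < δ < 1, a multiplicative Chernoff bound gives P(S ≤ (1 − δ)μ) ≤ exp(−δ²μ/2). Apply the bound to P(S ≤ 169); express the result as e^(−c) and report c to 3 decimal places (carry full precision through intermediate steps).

Write 169 = (1 − δ)μ, so δ = 1 − 169/311.211 = 0.4569601…
Then the exponent is δ²μ/2 = (μ − 169)²/(2μ) = 32.492374.

32.492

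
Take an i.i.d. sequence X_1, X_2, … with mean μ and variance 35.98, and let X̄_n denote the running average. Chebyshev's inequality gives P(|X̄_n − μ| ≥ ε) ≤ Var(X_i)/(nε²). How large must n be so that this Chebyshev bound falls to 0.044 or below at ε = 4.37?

Require 35.98/(n·4.37²) ≤ 0.044, i.e. n ≥ 35.98/(0.044·4.37²) = 42.820.
The smallest integer n is 43.

43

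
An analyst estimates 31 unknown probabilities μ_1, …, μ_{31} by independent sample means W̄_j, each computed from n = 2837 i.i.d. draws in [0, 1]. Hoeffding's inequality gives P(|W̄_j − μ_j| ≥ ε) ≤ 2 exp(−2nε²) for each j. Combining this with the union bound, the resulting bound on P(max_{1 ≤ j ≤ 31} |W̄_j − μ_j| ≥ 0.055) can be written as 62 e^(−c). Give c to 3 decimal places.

Union bound over the 31 events: P(max_{1 ≤ j ≤ 31} |W̄_j − μ_j| ≥ 0.055) ≤ 31·2·exp(−2nε²) = 62 exp(−2·2837·0.055²).
So c = 2·2837·0.055² = 17.1639.

17.164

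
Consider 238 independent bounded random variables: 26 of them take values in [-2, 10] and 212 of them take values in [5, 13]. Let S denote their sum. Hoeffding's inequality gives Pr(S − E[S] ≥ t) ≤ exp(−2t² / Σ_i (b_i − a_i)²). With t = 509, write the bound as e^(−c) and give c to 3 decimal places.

Σ(b_i − a_i)² = 26·12² + 212·8² = 17312.
c = 2t² / 17312 = 2·509² / 17312 = 29.9308.

29.931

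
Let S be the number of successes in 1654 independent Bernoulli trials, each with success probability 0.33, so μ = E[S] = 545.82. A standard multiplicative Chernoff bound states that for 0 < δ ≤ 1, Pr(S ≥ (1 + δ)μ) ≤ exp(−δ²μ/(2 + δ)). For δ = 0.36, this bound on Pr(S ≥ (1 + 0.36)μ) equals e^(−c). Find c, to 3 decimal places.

29.974

c = δ²μ/(2 + δ) = 0.36²·545.82/(2 + 0.36) = 29.9738.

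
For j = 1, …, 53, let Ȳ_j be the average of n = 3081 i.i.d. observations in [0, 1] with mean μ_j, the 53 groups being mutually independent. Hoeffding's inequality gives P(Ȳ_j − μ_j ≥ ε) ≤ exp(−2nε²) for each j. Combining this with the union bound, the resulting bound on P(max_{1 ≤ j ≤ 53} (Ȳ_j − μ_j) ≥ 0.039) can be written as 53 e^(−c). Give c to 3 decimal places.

9.372

Union bound over the 53 events: P(max_{1 ≤ j ≤ 53} (Ȳ_j − μ_j) ≥ 0.039) ≤ 53·exp(−2nε²) = 53 exp(−2·3081·0.039²).
So c = 2·3081·0.039² = 9.3724.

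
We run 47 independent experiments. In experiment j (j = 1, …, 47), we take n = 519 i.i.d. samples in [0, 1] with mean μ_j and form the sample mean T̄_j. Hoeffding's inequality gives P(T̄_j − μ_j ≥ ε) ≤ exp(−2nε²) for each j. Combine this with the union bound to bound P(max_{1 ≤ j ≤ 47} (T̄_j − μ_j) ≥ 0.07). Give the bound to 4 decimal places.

0.2905

Per-experiment Hoeffding bound: exp(−2·519·0.07²) = exp(−5.08620) = 0.0061815.
Union bound over 47 events: 47·0.0061815 = 0.29053.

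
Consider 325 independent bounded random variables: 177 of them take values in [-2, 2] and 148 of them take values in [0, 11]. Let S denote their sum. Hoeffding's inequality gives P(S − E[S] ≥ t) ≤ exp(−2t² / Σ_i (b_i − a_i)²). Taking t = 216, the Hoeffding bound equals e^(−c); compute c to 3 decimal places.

Σ(b_i − a_i)² = 177·4² + 148·11² = 20740.
c = 2t² / 20740 = 2·216² / 20740 = 4.4991.

4.499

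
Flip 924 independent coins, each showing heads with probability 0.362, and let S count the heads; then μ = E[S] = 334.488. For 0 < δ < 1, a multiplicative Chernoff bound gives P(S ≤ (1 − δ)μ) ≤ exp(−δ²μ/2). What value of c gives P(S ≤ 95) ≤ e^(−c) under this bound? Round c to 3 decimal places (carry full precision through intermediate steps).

Write 95 = (1 − δ)μ, so δ = 1 − 95/334.488 = 0.7159838…
Then the exponent is δ²μ/2 = (μ − 95)²/(2μ) = 85.734768.

85.735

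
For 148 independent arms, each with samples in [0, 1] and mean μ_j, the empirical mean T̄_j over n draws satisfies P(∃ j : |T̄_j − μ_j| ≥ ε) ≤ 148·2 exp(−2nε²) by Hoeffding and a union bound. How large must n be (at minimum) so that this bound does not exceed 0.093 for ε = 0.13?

239

Need 2·148·exp(−2nε²) ≤ 0.093, i.e. exp(−2nε²) ≤ 0.093/296.
So 2nε² ≥ ln(296/0.093) = 8.065515.
Hence n ≥ 8.065515/(2·0.13²) = 238.625.
The smallest integer n is 239.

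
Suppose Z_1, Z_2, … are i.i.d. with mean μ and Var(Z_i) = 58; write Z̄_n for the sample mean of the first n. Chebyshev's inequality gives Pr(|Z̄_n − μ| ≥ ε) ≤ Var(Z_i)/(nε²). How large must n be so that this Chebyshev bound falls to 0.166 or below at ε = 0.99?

357

Require 58/(n·0.99²) ≤ 0.166, i.e. n ≥ 58/(0.166·0.99²) = 356.492.
The smallest integer n is 357.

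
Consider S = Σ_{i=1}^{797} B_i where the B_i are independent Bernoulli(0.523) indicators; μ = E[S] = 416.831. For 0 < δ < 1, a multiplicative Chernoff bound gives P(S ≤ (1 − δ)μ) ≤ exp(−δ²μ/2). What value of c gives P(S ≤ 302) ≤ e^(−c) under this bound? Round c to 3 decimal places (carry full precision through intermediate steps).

15.817

Write 302 = (1 − δ)μ, so δ = 1 − 302/416.831 = 0.2754857…
Then the exponent is δ²μ/2 = (μ − 302)²/(2μ) = 15.817152.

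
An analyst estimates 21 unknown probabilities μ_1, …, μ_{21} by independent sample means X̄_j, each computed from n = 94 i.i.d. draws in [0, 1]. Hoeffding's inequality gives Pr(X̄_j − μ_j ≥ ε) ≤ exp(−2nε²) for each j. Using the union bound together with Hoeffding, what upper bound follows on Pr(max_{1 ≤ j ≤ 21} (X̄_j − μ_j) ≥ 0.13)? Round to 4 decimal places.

0.8757

Per-experiment Hoeffding bound: exp(−2·94·0.13²) = exp(−3.17720) = 0.041702.
Union bound over 21 events: 21·0.041702 = 0.87575.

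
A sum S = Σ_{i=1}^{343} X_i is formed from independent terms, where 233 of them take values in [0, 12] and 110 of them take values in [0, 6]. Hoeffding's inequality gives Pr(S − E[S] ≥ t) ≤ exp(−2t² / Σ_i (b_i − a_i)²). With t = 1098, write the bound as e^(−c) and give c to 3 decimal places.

Σ(b_i − a_i)² = 233·12² + 110·6² = 37512.
c = 2t² / 37512 = 2·1098² / 37512 = 64.2783.

64.278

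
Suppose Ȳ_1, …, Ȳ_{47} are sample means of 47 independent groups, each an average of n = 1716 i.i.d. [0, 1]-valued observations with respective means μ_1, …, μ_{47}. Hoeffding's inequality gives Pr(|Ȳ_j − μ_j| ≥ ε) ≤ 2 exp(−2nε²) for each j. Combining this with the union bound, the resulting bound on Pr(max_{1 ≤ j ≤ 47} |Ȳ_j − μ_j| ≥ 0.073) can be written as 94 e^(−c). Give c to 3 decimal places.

Union bound over the 47 events: Pr(max_{1 ≤ j ≤ 47} |Ȳ_j − μ_j| ≥ 0.073) ≤ 47·2·exp(−2nε²) = 94 exp(−2·1716·0.073²).
So c = 2·1716·0.073² = 18.2891.

18.289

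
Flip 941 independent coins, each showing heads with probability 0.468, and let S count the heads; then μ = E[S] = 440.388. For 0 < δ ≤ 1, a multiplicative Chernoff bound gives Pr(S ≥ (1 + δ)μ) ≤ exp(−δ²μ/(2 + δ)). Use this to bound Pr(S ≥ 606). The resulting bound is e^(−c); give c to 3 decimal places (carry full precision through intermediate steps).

26.211

Write 606 = (1 + δ)μ, so δ = 606/440.388 − 1 = 0.3760593…
Then the exponent is δ²μ/(2 + δ) = (606 − μ)² / (μ·(2 + δ)) = 26.211438.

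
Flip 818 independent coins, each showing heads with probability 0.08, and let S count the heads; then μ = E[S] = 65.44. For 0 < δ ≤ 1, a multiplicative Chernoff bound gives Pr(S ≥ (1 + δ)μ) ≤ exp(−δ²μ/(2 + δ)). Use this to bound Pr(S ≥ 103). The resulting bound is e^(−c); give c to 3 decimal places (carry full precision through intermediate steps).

8.375

Write 103 = (1 + δ)μ, so δ = 103/65.44 − 1 = 0.5739609…
Then the exponent is δ²μ/(2 + δ) = (103 − μ)² / (μ·(2 + δ)) = 8.375407.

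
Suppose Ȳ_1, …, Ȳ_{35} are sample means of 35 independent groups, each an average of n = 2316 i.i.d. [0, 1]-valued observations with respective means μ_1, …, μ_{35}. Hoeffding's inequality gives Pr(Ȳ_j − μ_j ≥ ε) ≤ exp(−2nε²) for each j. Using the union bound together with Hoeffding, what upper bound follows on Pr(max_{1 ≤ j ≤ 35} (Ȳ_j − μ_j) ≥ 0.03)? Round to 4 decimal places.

0.5415

Per-experiment Hoeffding bound: exp(−2·2316·0.03²) = exp(−4.16880) = 0.015471.
Union bound over 35 events: 35·0.015471 = 0.54148.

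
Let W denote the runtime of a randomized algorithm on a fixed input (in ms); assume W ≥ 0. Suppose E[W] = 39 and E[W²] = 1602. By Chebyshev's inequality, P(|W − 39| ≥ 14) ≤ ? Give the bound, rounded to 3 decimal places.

0.413

Var(W) = E[W²] − (E[W])² = 1602 − 1521 = 81.
Chebyshev's inequality: P(|W − μ| ≥ t) ≤ Var(W)/t² = 81/196 = 0.4133.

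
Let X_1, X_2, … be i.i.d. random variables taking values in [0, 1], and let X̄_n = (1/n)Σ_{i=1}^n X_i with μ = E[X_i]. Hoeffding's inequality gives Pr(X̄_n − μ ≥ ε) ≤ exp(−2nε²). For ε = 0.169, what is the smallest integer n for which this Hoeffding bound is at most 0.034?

60

Require exp(−2nε²) ≤ 0.034, i.e. 2nε² ≥ ln(1/0.034) = 3.381395.
So n ≥ 3.381395 / (2·0.169²) = 59.196.
The smallest integer n is 60.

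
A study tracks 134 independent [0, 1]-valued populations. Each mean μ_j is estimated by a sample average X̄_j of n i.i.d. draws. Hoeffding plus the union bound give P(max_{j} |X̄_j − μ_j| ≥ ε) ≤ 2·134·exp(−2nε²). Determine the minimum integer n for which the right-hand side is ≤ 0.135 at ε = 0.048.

Need 2·134·exp(−2nε²) ≤ 0.135, i.e. exp(−2nε²) ≤ 0.135/268.
So 2nε² ≥ ln(268/0.135) = 7.593467.
Hence n ≥ 7.593467/(2·0.048²) = 1647.888.
The smallest integer n is 1648.

1648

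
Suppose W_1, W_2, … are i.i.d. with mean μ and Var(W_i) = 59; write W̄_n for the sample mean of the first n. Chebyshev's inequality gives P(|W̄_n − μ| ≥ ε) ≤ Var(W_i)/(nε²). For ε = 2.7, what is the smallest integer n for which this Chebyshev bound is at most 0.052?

156

Require 59/(n·2.7²) ≤ 0.052, i.e. n ≥ 59/(0.052·2.7²) = 155.640.
The smallest integer n is 156.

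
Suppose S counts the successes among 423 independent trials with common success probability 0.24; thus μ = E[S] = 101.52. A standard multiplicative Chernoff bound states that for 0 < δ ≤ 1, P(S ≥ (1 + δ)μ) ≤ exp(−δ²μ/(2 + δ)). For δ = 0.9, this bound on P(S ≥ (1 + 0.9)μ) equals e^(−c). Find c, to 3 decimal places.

c = δ²μ/(2 + δ) = 0.9²·101.52/(2 + 0.9) = 28.3556.

28.356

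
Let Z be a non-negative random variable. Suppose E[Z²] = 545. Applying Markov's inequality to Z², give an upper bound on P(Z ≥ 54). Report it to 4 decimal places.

0.1869

Since Z ≥ 0, the event {Z ≥ 54} is the same as {Z² ≥ 2916}.
Markov's inequality applied to Z² gives P(Z² ≥ 2916) ≤ E[Z²]/2916 = 545/2916 = 0.1869.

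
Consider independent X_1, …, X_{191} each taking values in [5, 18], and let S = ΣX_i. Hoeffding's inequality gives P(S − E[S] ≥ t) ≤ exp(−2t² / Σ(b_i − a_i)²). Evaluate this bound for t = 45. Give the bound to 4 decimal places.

Σ(b_i − a_i)² = 191·(13)² = 32279.
Exponent = 2·45²/32279 = 0.1255.
Bound = exp(−0.1255) = 0.88208.

0.8821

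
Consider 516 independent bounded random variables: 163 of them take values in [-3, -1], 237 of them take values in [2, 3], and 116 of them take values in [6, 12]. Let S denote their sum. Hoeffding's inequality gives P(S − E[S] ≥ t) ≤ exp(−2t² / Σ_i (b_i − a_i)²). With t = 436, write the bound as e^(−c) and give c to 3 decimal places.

75.063

Σ(b_i − a_i)² = 163·2² + 237·1² + 116·6² = 5065.
c = 2t² / 5065 = 2·436² / 5065 = 75.0626.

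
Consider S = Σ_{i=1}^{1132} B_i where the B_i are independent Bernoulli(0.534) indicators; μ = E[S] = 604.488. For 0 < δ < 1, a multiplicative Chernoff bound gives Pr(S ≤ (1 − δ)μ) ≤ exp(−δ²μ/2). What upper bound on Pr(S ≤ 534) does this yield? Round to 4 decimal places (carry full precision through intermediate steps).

0.0164

Write 534 = (1 − δ)μ, so δ = 1 − 534/604.488 = 0.1166078…
Then the exponent is δ²μ/2 = (μ − 534)²/(2μ) = 4.109724.
Bound = exp(−4.109724) = 0.01641.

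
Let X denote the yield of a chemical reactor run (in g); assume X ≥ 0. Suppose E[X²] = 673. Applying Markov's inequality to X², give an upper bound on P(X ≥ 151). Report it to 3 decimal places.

Since X ≥ 0, the event {X ≥ 151} is the same as {X² ≥ 22801}.
Markov's inequality applied to X² gives P(X² ≥ 22801) ≤ E[X²]/22801 = 673/22801 = 0.0295.

0.030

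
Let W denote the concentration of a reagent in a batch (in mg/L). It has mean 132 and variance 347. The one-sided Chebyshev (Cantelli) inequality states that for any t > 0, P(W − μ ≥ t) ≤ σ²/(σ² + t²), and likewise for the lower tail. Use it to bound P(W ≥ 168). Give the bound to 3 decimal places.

Here σ² = 347 and t = 36, so σ² + t² = 1643.
Cantelli's bound: 347/1643 = 0.2112.

0.211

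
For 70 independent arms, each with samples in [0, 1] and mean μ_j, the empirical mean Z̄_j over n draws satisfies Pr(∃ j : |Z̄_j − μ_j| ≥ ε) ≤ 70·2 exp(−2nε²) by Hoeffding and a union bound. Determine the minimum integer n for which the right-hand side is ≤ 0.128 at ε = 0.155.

Need 2·70·exp(−2nε²) ≤ 0.128, i.e. exp(−2nε²) ≤ 0.128/140.
So 2nε² ≥ ln(140/0.128) = 6.997367.
Hence n ≥ 6.997367/(2·0.155²) = 145.627.
The smallest integer n is 146.

146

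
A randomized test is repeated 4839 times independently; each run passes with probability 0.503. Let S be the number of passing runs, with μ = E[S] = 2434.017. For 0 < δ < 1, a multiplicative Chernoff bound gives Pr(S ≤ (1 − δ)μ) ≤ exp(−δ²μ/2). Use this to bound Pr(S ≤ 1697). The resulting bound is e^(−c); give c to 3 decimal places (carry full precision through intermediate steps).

Write 1697 = (1 − δ)μ, so δ = 1 − 1697/2434.017 = 0.3027986…
Then the exponent is δ²μ/2 = (μ − 1697)²/(2μ) = 111.583867.

111.584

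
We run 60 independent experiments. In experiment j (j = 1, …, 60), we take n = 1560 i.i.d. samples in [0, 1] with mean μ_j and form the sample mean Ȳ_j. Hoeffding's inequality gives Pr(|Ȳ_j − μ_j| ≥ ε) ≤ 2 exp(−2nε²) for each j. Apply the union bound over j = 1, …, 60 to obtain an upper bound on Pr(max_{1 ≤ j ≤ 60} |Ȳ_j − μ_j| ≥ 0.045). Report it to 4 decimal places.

0.2164

Per-experiment Hoeffding bound: 2·exp(−2·1560·0.045²) = 2·exp(−6.31800) = 0.0036071.
Union bound over 60 events: 60·0.0036071 = 0.21643.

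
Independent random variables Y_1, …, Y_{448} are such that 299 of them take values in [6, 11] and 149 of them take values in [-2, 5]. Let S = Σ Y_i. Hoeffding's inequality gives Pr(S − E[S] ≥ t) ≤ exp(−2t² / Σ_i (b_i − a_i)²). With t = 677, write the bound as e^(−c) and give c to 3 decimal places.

62.037

Σ(b_i − a_i)² = 299·5² + 149·7² = 14776.
c = 2t² / 14776 = 2·677² / 14776 = 62.0370.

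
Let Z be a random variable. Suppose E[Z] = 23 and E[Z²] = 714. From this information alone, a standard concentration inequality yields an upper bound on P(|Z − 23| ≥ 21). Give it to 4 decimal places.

The first two moments determine the variance, so Chebyshev's inequality is the sharpest standard bound available.
Var(Z) = E[Z²] − (E[Z])² = 714 − 529 = 185.
Chebyshev's inequality: P(|Z − μ| ≥ t) ≤ Var(Z)/t² = 185/441 = 0.4195.

0.4195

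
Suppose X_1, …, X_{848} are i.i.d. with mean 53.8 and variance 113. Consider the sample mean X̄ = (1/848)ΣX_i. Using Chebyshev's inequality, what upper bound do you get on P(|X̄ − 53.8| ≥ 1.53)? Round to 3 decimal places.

0.057

Var(X̄) = Var(X_i)/n = 113/848 = 0.13325.
Chebyshev: P(|X̄ − 53.8| ≥ 1.53) ≤ Var(X̄)/(1.53)² = 113/(848·1.53²) = 0.0569.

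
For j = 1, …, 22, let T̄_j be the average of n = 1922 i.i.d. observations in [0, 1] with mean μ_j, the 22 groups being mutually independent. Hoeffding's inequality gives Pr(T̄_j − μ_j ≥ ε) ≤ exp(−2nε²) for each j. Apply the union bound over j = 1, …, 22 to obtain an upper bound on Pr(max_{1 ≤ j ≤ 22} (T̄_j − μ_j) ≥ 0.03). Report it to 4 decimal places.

Per-experiment Hoeffding bound: exp(−2·1922·0.03²) = exp(−3.45960) = 0.031442.
Union bound over 22 events: 22·0.031442 = 0.69173.

0.6917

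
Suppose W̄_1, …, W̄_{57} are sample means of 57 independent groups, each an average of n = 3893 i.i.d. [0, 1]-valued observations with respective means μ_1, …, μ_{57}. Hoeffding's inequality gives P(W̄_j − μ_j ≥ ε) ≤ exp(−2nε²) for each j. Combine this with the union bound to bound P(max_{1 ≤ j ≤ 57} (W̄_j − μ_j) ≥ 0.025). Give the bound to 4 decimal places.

0.4390

Per-experiment Hoeffding bound: exp(−2·3893·0.025²) = exp(−4.86625) = 0.0077022.
Union bound over 57 events: 57·0.0077022 = 0.43903.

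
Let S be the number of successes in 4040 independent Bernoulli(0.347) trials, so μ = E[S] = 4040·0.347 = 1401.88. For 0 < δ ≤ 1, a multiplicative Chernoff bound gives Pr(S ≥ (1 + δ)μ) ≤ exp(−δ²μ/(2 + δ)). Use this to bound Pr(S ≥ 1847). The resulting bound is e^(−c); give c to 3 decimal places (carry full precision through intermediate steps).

60.985

Write 1847 = (1 + δ)μ, so δ = 1847/1401.88 − 1 = 0.3175165…
Then the exponent is δ²μ/(2 + δ) = (1847 − μ)² / (μ·(2 + δ)) = 60.984651.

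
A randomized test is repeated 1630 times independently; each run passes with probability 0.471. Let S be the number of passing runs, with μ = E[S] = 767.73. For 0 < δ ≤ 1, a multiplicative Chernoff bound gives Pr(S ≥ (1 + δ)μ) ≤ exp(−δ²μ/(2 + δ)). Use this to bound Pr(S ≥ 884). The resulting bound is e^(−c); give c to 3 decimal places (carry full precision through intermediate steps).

8.185

Write 884 = (1 + δ)μ, so δ = 884/767.73 − 1 = 0.1514465…
Then the exponent is δ²μ/(2 + δ) = (884 − μ)² / (μ·(2 + δ)) = 8.184578.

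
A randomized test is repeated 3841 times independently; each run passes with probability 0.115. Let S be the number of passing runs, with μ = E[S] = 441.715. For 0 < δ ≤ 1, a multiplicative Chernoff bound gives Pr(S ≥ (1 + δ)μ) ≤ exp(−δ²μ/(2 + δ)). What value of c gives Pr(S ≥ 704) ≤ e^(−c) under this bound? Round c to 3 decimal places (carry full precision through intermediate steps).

Write 704 = (1 + δ)μ, so δ = 704/441.715 − 1 = 0.5937878…
Then the exponent is δ²μ/(2 + δ) = (704 − μ)² / (μ·(2 + δ)) = 60.044096.

60.044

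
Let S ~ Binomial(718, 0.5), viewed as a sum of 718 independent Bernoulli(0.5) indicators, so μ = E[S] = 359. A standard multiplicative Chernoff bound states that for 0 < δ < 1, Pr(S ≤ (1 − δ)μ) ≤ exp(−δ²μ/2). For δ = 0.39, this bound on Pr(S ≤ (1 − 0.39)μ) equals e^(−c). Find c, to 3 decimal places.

c = δ²μ/2 = 0.39²·359/2 = 27.3020.

27.302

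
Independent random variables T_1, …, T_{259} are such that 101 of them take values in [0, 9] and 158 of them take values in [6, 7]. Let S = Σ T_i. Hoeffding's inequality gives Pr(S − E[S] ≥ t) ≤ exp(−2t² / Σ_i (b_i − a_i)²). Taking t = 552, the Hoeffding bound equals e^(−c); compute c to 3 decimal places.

73.079

Σ(b_i − a_i)² = 101·9² + 158·1² = 8339.
c = 2t² / 8339 = 2·552² / 8339 = 73.0793.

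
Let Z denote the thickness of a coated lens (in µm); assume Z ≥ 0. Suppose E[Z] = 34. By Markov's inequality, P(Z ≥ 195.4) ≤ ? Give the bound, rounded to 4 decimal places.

Markov's inequality: for a non-negative random variable, P(Z ≥ a) ≤ E[Z]/a.
Here E[Z] = 34 and a = 195.4, so the bound is 34/195.4 = 0.1740.

0.1740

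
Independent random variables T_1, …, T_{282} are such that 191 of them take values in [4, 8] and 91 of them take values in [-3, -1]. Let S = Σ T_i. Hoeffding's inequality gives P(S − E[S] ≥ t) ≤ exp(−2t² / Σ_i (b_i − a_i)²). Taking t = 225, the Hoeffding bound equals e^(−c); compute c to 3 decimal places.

29.605

Σ(b_i − a_i)² = 191·4² + 91·2² = 3420.
c = 2t² / 3420 = 2·225² / 3420 = 29.6053.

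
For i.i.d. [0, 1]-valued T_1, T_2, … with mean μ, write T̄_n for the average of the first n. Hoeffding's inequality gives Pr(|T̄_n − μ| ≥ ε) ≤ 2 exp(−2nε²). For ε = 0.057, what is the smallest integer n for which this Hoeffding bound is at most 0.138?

Require 2·exp(−2nε²) ≤ 0.138, i.e. 2nε² ≥ ln(2/0.138) = 2.673649.
So n ≥ 2.673649 / (2·0.057²) = 411.457.
The smallest integer n is 412.

412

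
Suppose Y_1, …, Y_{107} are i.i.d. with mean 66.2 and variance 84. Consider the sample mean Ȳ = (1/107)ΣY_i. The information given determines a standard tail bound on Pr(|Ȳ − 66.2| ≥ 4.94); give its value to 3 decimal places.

With mean and variance of each term known, Chebyshev's inequality bounds the deviation of the sum (or sample mean).
Var(Ȳ) = Var(Y_i)/n = 84/107 = 0.78505.
Chebyshev: Pr(|Ȳ − 66.2| ≥ 4.94) ≤ Var(Ȳ)/(4.94)² = 84/(107·4.94²) = 0.0322.

0.032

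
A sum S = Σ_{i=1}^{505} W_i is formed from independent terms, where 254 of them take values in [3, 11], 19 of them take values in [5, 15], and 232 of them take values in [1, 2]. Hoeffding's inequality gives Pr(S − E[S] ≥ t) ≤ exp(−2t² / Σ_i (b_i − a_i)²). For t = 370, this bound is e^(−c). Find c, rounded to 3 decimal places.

Σ(b_i − a_i)² = 254·8² + 19·10² + 232·1² = 18388.
c = 2t² / 18388 = 2·370² / 18388 = 14.8901.

14.890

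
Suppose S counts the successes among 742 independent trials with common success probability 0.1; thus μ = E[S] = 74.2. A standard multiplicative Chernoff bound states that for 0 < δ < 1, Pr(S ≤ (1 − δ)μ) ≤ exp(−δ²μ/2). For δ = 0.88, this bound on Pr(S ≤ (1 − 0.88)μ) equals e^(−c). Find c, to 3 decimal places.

28.730

c = δ²μ/2 = 0.88²·74.2/2 = 28.7302.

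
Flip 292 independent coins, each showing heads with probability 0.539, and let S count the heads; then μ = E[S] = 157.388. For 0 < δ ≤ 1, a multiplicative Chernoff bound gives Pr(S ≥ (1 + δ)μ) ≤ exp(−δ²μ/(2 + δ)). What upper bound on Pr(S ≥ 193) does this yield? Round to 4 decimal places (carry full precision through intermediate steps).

0.0268

Write 193 = (1 + δ)μ, so δ = 193/157.388 − 1 = 0.2262688…
Then the exponent is δ²μ/(2 + δ) = (193 − μ)² / (μ·(2 + δ)) = 3.619458.
Bound = exp(−3.619458) = 0.02680.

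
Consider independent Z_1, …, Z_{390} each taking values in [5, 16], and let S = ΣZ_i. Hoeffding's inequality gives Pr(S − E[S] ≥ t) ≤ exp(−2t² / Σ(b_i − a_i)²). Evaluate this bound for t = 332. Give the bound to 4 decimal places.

Σ(b_i − a_i)² = 390·(11)² = 47190.
Exponent = 2·332²/47190 = 4.6715.
Bound = exp(−4.6715) = 0.00936.

0.0094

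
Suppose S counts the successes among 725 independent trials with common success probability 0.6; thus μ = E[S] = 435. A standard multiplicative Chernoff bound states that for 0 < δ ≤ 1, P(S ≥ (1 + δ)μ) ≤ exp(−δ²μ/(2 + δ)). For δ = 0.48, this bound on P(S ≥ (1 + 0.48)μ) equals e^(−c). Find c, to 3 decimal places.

40.413

c = δ²μ/(2 + δ) = 0.48²·435/(2 + 0.48) = 40.4129.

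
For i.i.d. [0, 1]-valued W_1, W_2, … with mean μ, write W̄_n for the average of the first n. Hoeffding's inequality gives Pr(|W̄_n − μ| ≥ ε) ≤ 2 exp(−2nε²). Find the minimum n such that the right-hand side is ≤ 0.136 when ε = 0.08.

211

Require 2·exp(−2nε²) ≤ 0.136, i.e. 2nε² ≥ ln(2/0.136) = 2.688248.
So n ≥ 2.688248 / (2·0.08²) = 210.019.
The smallest integer n is 211.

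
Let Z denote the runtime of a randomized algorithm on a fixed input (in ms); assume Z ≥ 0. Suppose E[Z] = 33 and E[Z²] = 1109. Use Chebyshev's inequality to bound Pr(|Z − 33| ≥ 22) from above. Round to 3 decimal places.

0.041

Var(Z) = E[Z²] − (E[Z])² = 1109 − 1089 = 20.
Chebyshev's inequality: Pr(|Z − μ| ≥ t) ≤ Var(Z)/t² = 20/484 = 0.0413.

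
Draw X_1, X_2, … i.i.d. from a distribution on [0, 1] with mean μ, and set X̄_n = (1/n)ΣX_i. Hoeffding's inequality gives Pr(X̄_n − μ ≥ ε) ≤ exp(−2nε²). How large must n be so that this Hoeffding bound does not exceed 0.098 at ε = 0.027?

1594

Require exp(−2nε²) ≤ 0.098, i.e. 2nε² ≥ ln(1/0.098) = 2.322788.
So n ≥ 2.322788 / (2·0.027²) = 1593.133.
The smallest integer n is 1594.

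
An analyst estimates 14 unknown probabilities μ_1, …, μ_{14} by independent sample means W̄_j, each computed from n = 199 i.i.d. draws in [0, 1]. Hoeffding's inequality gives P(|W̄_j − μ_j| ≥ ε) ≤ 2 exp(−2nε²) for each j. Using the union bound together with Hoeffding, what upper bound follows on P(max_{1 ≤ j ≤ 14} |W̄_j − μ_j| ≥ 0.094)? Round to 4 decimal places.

0.8315

Per-experiment Hoeffding bound: 2·exp(−2·199·0.094²) = 2·exp(−3.51673) = 0.059393.
Union bound over 14 events: 14·0.059393 = 0.83150.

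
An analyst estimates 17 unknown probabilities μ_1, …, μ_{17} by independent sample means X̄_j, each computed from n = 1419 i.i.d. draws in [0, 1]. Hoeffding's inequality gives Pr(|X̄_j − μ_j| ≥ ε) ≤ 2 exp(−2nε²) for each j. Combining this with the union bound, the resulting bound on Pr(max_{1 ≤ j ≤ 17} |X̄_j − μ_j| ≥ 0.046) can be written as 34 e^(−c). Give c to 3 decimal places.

6.005

Union bound over the 17 events: Pr(max_{1 ≤ j ≤ 17} |X̄_j − μ_j| ≥ 0.046) ≤ 17·2·exp(−2nε²) = 34 exp(−2·1419·0.046²).
So c = 2·1419·0.046² = 6.0052.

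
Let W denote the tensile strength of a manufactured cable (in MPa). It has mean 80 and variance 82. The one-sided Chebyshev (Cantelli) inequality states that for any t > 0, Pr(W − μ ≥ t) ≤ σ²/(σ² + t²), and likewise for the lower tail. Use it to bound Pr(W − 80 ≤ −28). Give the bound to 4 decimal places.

Here σ² = 82 and t = 28, so σ² + t² = 866.
Cantelli's bound: 82/866 = 0.0947.

0.0947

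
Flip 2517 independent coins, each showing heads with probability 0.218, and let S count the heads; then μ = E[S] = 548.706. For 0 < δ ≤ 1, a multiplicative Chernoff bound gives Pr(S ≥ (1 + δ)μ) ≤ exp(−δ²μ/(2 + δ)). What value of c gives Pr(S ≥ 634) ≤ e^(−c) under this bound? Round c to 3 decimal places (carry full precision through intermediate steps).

Write 634 = (1 + δ)μ, so δ = 634/548.706 − 1 = 0.1554457…
Then the exponent is δ²μ/(2 + δ) = (634 − μ)² / (μ·(2 + δ)) = 6.151204.

6.151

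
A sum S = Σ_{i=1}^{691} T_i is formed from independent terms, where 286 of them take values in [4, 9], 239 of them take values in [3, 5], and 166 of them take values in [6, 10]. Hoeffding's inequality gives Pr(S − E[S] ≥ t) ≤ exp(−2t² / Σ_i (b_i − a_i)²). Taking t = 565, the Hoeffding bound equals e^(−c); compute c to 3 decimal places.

Σ(b_i − a_i)² = 286·5² + 239·2² + 166·4² = 10762.
c = 2t² / 10762 = 2·565² / 10762 = 59.3245.

59.324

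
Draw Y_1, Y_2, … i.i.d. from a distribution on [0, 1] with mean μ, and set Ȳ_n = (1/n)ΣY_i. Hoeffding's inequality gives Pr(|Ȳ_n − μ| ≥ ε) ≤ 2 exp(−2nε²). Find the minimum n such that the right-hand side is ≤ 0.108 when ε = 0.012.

10135

Require 2·exp(−2nε²) ≤ 0.108, i.e. 2nε² ≥ ln(2/0.108) = 2.918771.
So n ≥ 2.918771 / (2·0.012²) = 10134.622.
The smallest integer n is 10135.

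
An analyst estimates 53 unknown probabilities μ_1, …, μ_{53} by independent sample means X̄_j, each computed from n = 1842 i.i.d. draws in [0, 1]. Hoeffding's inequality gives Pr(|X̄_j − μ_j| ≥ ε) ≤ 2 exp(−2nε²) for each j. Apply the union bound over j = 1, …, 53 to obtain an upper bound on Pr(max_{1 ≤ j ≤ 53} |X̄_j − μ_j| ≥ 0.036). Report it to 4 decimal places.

Per-experiment Hoeffding bound: 2·exp(−2·1842·0.036²) = 2·exp(−4.77446) = 0.016885.
Union bound over 53 events: 53·0.016885 = 0.89492.

0.8949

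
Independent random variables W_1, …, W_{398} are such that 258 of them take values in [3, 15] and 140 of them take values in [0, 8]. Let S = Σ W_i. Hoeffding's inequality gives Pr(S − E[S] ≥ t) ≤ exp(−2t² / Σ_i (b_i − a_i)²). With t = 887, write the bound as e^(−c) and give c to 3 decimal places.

Σ(b_i − a_i)² = 258·12² + 140·8² = 46112.
c = 2t² / 46112 = 2·887² / 46112 = 34.1243.

34.124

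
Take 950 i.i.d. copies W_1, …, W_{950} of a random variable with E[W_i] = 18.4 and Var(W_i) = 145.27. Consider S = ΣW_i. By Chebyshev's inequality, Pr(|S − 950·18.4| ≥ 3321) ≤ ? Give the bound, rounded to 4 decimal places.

Var(S) = n·Var(W_i) = 950·145.27 = 138006.5.
Chebyshev: Pr(|S − 950·18.4| ≥ 3321) ≤ Var(S)/3321² = 138006.5/11029041 = 0.0125.

0.0125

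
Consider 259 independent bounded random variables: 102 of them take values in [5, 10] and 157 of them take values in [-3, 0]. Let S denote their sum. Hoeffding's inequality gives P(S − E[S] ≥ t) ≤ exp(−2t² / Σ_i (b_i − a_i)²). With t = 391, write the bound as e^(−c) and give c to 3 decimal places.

77.154

Σ(b_i − a_i)² = 102·5² + 157·3² = 3963.
c = 2t² / 3963 = 2·391² / 3963 = 77.1542.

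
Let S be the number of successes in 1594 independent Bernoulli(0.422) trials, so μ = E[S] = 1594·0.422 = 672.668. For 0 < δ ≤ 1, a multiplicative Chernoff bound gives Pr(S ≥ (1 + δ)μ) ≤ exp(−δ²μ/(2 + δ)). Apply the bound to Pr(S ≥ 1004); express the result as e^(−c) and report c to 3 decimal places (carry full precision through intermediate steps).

65.476

Write 1004 = (1 + δ)μ, so δ = 1004/672.668 − 1 = 0.4925639…
Then the exponent is δ²μ/(2 + δ) = (1004 − μ)² / (μ·(2 + δ)) = 65.475630.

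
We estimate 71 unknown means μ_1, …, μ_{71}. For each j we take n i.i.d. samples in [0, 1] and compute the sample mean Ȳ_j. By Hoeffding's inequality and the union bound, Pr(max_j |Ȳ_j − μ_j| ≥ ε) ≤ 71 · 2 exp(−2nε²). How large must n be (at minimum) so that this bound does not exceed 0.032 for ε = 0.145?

200

Need 2·71·exp(−2nε²) ≤ 0.032, i.e. exp(−2nε²) ≤ 0.032/142.
So 2nε² ≥ ln(142/0.032) = 8.397846.
Hence n ≥ 8.397846/(2·0.145²) = 199.711.
The smallest integer n is 200.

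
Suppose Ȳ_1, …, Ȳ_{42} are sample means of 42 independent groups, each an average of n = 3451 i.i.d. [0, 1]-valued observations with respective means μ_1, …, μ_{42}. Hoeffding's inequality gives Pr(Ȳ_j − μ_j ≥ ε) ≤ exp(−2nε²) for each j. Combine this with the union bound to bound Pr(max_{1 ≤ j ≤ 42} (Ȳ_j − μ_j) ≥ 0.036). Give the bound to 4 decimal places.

Per-experiment Hoeffding bound: exp(−2·3451·0.036²) = exp(−8.94499) = 0.00013039.
Union bound over 42 events: 42·0.00013039 = 0.00548.

0.0055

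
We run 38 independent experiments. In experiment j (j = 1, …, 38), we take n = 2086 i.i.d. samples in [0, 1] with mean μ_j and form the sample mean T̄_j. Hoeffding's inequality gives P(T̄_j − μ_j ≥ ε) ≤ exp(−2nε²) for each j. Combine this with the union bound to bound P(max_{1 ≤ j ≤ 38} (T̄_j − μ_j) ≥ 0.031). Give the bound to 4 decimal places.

0.6896

Per-experiment Hoeffding bound: exp(−2·2086·0.031²) = exp(−4.00929) = 0.018146.
Union bound over 38 events: 38·0.018146 = 0.68956.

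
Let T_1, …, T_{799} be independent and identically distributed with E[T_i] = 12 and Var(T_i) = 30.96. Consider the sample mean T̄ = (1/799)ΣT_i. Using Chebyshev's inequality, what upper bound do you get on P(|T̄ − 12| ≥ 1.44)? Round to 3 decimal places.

0.019

Var(T̄) = Var(T_i)/n = 30.96/799 = 0.038748.
Chebyshev: P(|T̄ − 12| ≥ 1.44) ≤ Var(T̄)/(1.44)² = 30.96/(799·1.44²) = 0.0187.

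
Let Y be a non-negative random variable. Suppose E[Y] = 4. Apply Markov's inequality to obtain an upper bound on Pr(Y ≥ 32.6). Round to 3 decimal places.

0.123

Markov's inequality: for a non-negative random variable, Pr(Y ≥ a) ≤ E[Y]/a.
Here E[Y] = 4 and a = 32.6, so the bound is 4/32.6 = 0.1227.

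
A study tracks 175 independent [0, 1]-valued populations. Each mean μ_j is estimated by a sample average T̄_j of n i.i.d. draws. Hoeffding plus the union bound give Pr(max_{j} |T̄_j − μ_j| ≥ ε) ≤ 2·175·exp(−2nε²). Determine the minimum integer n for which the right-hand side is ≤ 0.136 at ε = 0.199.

Need 2·175·exp(−2nε²) ≤ 0.136, i.e. exp(−2nε²) ≤ 0.136/350.
So 2nε² ≥ ln(350/0.136) = 7.853034.
Hence n ≥ 7.853034/(2·0.199²) = 99.152.
The smallest integer n is 100.

100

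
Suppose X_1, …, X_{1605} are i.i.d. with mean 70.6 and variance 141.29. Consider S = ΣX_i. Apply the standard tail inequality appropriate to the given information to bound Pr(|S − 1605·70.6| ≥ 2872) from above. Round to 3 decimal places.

With mean and variance of each term known, Chebyshev's inequality bounds the deviation of the sum (or sample mean).
Var(S) = n·Var(X_i) = 1605·141.29 = 226770.45.
Chebyshev: Pr(|S − 1605·70.6| ≥ 2872) ≤ Var(S)/2872² = 226770.45/8248384 = 0.0275.

0.027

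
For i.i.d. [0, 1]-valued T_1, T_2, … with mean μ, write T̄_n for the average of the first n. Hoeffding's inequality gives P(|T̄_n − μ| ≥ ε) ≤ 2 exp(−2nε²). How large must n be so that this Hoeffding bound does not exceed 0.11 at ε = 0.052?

Require 2·exp(−2nε²) ≤ 0.11, i.e. 2nε² ≥ ln(2/0.11) = 2.900422.
So n ≥ 2.900422 / (2·0.052²) = 536.321.
The smallest integer n is 537.

537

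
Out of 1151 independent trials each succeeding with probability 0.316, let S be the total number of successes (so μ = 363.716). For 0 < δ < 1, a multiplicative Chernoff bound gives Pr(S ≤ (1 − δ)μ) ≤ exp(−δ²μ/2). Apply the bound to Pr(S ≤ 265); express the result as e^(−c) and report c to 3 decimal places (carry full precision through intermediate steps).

Write 265 = (1 − δ)μ, so δ = 1 − 265/363.716 = 0.2714096…
Then the exponent is δ²μ/2 = (μ − 265)²/(2μ) = 13.396233.

13.396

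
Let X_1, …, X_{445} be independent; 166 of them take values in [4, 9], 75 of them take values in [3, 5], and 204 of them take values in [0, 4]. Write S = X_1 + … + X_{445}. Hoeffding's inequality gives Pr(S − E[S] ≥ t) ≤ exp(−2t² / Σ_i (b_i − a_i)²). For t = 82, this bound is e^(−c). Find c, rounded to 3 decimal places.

1.743

Σ(b_i − a_i)² = 166·5² + 75·2² + 204·4² = 7714.
c = 2t² / 7714 = 2·82² / 7714 = 1.7433.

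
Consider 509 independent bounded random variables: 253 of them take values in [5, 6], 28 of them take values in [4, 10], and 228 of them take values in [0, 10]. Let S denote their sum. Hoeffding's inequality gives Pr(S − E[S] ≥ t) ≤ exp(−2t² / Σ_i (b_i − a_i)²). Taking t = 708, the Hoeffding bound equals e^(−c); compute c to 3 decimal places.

41.666

Σ(b_i − a_i)² = 253·1² + 28·6² + 228·10² = 24061.
c = 2t² / 24061 = 2·708² / 24061 = 41.6661.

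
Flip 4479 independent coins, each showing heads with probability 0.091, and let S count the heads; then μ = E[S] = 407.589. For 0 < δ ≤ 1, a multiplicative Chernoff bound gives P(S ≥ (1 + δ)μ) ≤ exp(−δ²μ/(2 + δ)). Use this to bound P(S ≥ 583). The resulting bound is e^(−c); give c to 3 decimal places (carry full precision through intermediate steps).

Write 583 = (1 + δ)μ, so δ = 583/407.589 − 1 = 0.4303624…
Then the exponent is δ²μ/(2 + δ) = (583 − μ)² / (μ·(2 + δ)) = 31.061337.

31.061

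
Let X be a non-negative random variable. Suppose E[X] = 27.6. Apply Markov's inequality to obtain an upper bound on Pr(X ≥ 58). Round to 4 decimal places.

Markov's inequality: for a non-negative random variable, Pr(X ≥ a) ≤ E[X]/a.
Here E[X] = 27.6 and a = 58, so the bound is 27.6/58 = 0.4759.

0.4759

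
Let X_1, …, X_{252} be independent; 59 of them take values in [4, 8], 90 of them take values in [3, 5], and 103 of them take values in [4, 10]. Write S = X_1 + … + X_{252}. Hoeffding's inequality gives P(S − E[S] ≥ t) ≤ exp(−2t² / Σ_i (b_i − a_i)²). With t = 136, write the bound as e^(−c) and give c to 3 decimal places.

Σ(b_i − a_i)² = 59·4² + 90·2² + 103·6² = 5012.
c = 2t² / 5012 = 2·136² / 5012 = 7.3807.

7.381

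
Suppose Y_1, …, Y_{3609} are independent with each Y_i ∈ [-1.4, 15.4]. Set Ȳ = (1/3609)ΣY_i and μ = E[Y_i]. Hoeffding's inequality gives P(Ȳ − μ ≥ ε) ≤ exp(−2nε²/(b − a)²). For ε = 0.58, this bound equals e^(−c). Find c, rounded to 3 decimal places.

c = 2nε²/(b − a)² = 2·3609·0.58² / 16.8² = 8.6031.

8.603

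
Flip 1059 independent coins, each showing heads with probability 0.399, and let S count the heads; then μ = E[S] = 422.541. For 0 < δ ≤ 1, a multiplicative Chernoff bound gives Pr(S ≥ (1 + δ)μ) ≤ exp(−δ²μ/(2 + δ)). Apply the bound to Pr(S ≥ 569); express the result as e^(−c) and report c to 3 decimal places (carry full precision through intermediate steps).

Write 569 = (1 + δ)μ, so δ = 569/422.541 − 1 = 0.3466149…
Then the exponent is δ²μ/(2 + δ) = (569 − μ)² / (μ·(2 + δ)) = 21.633234.

21.633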